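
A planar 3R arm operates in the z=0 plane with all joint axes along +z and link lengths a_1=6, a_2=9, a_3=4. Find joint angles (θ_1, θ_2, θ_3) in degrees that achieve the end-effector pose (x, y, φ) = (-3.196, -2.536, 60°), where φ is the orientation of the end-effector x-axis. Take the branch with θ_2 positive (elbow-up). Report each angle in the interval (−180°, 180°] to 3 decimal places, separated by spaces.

wrist centre = target − a_3·(cos φ, sin φ) = (-5.1960, -6.0001)
cos θ_2 = (62.9996−6²−9²)/(2·6·9) = -0.5000; θ_2 = 120.0002° (elbow-up)
β = atan2(-6.0001,-5.1960) = -130.8921°; ψ = atan2(7.7942,1.5000) = 79.1068°
θ_1 = β − ψ = -209.9989°
θ_3 = φ − θ_1 − θ_2 = 149.9987° (wrapped to (-180°,180°])

150.001 120.000 149.999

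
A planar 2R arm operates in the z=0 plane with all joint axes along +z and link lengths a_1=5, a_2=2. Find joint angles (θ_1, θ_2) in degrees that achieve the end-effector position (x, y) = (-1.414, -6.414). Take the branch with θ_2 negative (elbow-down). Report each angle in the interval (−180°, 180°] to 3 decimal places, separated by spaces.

-89.995 -45.014

cos θ_2 = (43.1388−5²−2²)/(2·5·2) = 0.7069; θ_2 = -45.0135° (elbow-down)
β = atan2(-6.4140,-1.4140) = -102.4323°; ψ = atan2(-1.4145,6.4139) = -12.4372°
θ_1 = β − ψ = -89.9951°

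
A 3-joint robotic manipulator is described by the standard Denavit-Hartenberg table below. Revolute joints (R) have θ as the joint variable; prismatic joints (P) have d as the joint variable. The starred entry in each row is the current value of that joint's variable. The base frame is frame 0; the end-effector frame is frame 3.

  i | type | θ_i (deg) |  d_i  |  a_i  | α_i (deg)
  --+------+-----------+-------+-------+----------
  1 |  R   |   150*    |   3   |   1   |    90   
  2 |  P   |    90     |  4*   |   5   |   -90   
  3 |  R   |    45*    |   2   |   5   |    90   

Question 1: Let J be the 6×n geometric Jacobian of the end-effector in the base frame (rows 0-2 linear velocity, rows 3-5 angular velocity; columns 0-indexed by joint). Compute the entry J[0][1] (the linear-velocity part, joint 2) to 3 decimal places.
0.500

prismatic axis z_1 = (0.5000,0.8660,0.0000)
J_v[:, 1] = z_1; J_ω[:, 1] = (0,0,0)
entry J[0][1] = 0.5000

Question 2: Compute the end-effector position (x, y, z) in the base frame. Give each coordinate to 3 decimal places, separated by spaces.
1.098 -0.098 11.536

after link 1: o_1 = (-0.8660, 0.5000, 3.0000)
after link 2: o_2 = (1.1340, 3.9641, 8.0000)
after link 3: o_3 = (1.0983, -0.0978, 11.5355)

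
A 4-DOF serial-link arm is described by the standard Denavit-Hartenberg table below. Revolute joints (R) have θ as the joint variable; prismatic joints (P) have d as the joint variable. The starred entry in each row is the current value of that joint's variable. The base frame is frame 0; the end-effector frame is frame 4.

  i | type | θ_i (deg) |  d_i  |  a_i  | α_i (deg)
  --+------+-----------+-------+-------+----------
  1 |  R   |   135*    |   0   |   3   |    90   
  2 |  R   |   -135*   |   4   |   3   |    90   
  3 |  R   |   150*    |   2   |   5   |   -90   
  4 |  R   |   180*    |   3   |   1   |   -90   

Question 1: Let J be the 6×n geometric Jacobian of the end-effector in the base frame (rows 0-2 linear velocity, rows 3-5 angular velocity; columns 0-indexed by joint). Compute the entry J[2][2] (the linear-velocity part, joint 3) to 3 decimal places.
axis z_2 = (0.5000,-0.5000,0.7071); lever o_n−o_2 = (-1.9050,1.0591,4.9244)
cross product → J_v[:, 2] = (-3.2111,-3.8092,-0.4229)
J_ω[:, 2] = z_2
entry J[2][2] = -0.4229

-0.423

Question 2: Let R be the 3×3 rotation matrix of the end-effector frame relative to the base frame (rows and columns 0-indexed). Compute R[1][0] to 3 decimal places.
-0.787

End-effector x-axis (col 0 of R) = (0.0795,-0.7866,-0.6124)
R[1][0] = -0.7866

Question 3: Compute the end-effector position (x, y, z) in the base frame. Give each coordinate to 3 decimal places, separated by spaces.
0.302 4.509 2.803

after link 1: o_1 = (-2.1213, 2.1213, 0.0000)
after link 2: o_2 = (2.2071, 3.4497, -2.1213)
after link 3: o_3 = (2.8098, 6.3826, 2.3548)
after link 4: o_4 = (0.3022, 4.5089, 2.8030)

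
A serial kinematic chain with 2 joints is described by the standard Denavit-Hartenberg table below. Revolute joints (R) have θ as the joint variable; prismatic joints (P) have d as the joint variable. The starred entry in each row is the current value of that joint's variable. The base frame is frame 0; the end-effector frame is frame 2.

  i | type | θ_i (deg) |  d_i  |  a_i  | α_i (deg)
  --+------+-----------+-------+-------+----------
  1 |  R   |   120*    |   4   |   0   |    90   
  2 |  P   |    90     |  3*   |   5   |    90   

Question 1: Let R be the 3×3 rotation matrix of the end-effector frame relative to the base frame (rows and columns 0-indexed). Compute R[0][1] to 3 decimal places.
End-effector y-axis (col 1 of R) = (0.8660,0.5000,0.0000)
R[0][1] = 0.8660

0.866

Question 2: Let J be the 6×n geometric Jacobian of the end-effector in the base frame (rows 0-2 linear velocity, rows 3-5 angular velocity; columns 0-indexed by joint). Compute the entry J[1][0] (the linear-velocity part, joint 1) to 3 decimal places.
2.598

axis z_0 = ẑ; lever o_n−o_0 = (2.5981,1.5000,9.0000)
cross product → J_v[:, 0] = (-1.5000,2.5981,0.0000)
J_ω[:, 0] = z_0
entry J[1][0] = 2.5981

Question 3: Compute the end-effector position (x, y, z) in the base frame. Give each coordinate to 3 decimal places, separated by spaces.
2.598 1.500 9.000

after link 1: o_1 = (0.0000, 0.0000, 4.0000)
after link 2: o_2 = (2.5981, 1.5000, 9.0000)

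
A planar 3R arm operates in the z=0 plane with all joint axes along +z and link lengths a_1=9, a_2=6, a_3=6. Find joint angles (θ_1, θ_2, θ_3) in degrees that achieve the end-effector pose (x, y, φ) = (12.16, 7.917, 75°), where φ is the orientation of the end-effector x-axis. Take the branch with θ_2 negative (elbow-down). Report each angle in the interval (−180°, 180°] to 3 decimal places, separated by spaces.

wrist centre = target − a_3·(cos φ, sin φ) = (10.6071, 2.1214)
cos θ_2 = (117.0108−9²−6²)/(2·9·6) = 0.0001; θ_2 = -89.9943° (elbow-down)
β = atan2(2.1214,10.6071) = 11.3101°; ψ = atan2(-6.0000,9.0006) = -33.6883°
θ_1 = β − ψ = 44.9984°
θ_3 = φ − θ_1 − θ_2 = 119.9959° (wrapped to (-180°,180°])

44.998 -89.994 119.996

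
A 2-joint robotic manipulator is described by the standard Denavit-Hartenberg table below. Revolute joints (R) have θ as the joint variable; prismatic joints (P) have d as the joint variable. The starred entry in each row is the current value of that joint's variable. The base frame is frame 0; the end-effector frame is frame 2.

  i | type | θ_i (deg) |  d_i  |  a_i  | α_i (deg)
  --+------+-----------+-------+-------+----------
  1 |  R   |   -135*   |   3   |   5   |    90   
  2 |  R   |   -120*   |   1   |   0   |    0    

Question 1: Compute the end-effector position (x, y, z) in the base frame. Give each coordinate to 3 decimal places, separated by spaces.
after link 1: o_1 = (-3.5355, -3.5355, 3.0000)
after link 2: o_2 = (-4.2426, -2.8284, 3.0000)

-4.243 -2.828 3.000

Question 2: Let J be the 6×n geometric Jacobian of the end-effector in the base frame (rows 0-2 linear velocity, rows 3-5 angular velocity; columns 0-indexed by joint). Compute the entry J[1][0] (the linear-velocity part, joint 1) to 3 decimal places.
axis z_0 = ẑ; lever o_n−o_0 = (-4.2426,-2.8284,3.0000)
cross product → J_v[:, 0] = (2.8284,-4.2426,0.0000)
J_ω[:, 0] = z_0
entry J[1][0] = -4.2426

-4.243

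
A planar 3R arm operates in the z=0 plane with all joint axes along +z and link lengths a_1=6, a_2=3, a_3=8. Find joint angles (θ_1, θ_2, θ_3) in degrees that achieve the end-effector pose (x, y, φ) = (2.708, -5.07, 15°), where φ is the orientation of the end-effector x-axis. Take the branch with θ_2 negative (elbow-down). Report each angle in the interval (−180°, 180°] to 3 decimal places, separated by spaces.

wrist centre = target − a_3·(cos φ, sin φ) = (-5.0194, -7.1406)
cos θ_2 = (76.1819−6²−3²)/(2·6·3) = 0.8662; θ_2 = -29.9840° (elbow-down)
β = atan2(-7.1406,-5.0194) = -125.1051°; ψ = atan2(-1.4993,8.5985) = -9.8909°
θ_1 = β − ψ = -115.2141°
θ_3 = φ − θ_1 − θ_2 = 160.1982° (wrapped to (-180°,180°])

-115.214 -29.984 160.198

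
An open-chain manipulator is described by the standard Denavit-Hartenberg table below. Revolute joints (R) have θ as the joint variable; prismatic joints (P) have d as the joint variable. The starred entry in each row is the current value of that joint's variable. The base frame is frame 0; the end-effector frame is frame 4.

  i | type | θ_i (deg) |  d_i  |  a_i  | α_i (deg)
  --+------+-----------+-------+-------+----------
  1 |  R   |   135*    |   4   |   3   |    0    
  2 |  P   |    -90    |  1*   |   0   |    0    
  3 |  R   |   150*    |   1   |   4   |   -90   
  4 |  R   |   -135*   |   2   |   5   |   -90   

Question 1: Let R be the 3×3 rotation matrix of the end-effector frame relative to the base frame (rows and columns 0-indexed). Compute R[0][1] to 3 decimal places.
-0.259

End-effector y-axis (col 1 of R) = (-0.2588,0.9659,-0.0000)
R[0][1] = -0.2588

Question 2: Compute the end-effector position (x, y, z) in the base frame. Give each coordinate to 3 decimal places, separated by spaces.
-2.052 0.069 9.536

after link 1: o_1 = (-2.1213, 2.1213, 4.0000)
after link 2: o_2 = (-2.1213, 2.1213, 5.0000)
after link 3: o_3 = (-5.9850, 1.0860, 6.0000)
after link 4: o_4 = (-2.0523, 0.0693, 9.5355)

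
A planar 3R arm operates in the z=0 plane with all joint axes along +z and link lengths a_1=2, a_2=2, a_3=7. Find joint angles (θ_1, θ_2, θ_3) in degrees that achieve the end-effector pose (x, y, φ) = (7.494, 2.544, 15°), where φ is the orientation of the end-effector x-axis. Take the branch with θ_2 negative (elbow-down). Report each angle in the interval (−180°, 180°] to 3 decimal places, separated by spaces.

wrist centre = target − a_3·(cos φ, sin φ) = (0.7325, 0.7323)
cos θ_2 = (1.0728−2²−2²)/(2·2·2) = -0.8659; θ_2 = -149.9856° (elbow-down)
β = atan2(0.7323,0.7325) = 44.9901°; ψ = atan2(-1.0004,0.2682) = -74.9928°
θ_1 = β − ψ = 119.9829°
θ_3 = φ − θ_1 − θ_2 = 45.0027° (wrapped to (-180°,180°])

119.983 -149.986 45.003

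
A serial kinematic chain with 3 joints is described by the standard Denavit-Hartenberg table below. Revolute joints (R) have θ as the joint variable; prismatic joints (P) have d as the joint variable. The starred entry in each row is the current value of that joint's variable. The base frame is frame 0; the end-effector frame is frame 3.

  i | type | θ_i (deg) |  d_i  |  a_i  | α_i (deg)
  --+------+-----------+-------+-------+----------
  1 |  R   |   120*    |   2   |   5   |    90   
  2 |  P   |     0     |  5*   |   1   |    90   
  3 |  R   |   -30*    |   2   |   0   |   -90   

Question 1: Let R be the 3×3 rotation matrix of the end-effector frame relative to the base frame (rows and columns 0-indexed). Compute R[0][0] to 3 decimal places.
End-effector x-axis (col 0 of R) = (-0.8660,0.5000,-0.0000)
R[0][0] = -0.8660

-0.866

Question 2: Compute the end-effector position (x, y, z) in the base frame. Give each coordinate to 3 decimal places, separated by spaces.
after link 1: o_1 = (-2.5000, 4.3301, 2.0000)
after link 2: o_2 = (1.3301, 7.6962, 2.0000)
after link 3: o_3 = (1.3301, 7.6962, 0.0000)

1.330 7.696 0.000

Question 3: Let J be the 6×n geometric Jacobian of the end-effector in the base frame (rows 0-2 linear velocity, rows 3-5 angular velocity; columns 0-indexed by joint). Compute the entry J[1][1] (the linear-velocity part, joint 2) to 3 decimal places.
0.500

prismatic axis z_1 = (0.8660,0.5000,0.0000)
J_v[:, 1] = z_1; J_ω[:, 1] = (0,0,0)
entry J[1][1] = 0.5000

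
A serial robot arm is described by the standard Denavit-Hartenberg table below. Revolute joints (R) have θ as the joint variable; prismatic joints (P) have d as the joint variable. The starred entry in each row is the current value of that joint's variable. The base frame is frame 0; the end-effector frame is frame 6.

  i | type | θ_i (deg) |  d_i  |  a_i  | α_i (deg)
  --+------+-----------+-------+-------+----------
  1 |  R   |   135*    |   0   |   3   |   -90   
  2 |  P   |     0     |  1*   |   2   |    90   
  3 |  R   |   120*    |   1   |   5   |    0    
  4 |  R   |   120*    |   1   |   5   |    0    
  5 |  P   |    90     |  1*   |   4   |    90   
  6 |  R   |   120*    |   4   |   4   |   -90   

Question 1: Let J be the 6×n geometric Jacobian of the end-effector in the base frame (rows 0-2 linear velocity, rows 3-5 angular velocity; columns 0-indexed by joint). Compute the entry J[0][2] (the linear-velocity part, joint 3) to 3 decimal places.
axis z_2 = (0.0000,0.0000,1.0000); lever o_n−o_2 = (6.8816,-0.5684,6.4641)
cross product → J_v[:, 2] = (0.5684,6.8816,-0.0000)
J_ω[:, 2] = z_2
entry J[0][2] = 0.5684

0.568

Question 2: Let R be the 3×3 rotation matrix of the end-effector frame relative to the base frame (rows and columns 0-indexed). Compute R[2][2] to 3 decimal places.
-0.500

End-effector z-axis (col 2 of R) = (0.2241,-0.8365,-0.5000)
R[2][2] = -0.5000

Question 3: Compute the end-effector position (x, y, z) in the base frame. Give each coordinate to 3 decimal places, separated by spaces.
2.639 2.260 6.464

after link 1: o_1 = (-2.1213, 2.1213, 0.0000)
after link 2: o_2 = (-4.2426, 2.8284, 0.0000)
after link 3: o_3 = (-5.5367, -2.0012, 1.0000)
after link 4: o_4 = (-0.7071, -0.7071, 2.0000)
after link 5: o_5 = (-1.7424, 3.1566, 3.0000)
after link 6: o_6 = (2.6390, 2.2600, 6.4641)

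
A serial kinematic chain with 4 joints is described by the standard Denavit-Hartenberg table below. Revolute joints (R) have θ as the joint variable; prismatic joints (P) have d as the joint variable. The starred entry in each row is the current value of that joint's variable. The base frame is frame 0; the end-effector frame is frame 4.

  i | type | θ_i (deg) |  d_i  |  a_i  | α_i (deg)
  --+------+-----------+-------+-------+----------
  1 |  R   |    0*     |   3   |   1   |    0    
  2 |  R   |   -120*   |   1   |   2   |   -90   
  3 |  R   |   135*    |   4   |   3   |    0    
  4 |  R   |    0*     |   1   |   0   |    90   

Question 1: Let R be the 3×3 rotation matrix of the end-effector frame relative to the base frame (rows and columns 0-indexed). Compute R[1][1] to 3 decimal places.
-0.500

End-effector y-axis (col 1 of R) = (0.8660,-0.5000,0.0000)
R[1][1] = -0.5000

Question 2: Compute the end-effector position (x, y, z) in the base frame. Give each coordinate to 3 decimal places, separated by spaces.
after link 1: o_1 = (1.0000, 0.0000, 3.0000)
after link 2: o_2 = (0.0000, -1.7321, 4.0000)
after link 3: o_3 = (4.5248, -1.8949, 1.8787)
after link 4: o_4 = (5.3908, -2.3949, 1.8787)

5.391 -2.395 1.879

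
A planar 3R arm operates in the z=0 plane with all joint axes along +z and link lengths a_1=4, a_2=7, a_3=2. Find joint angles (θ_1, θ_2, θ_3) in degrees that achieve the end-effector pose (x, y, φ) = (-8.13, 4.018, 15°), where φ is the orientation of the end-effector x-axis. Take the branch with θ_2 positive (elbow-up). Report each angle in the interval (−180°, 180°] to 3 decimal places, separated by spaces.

141.633 30.008 -156.641

wrist centre = target − a_3·(cos φ, sin φ) = (-10.0619, 3.5004)
cos θ_2 = (113.4934−4²−7²)/(2·4·7) = 0.8660; θ_2 = 30.0082° (elbow-up)
β = atan2(3.5004,-10.0619) = 160.8180°; ψ = atan2(3.5009,10.0617) = 19.1849°
θ_1 = β − ψ = 141.6331°
θ_3 = φ − θ_1 − θ_2 = -156.6414° (wrapped to (-180°,180°])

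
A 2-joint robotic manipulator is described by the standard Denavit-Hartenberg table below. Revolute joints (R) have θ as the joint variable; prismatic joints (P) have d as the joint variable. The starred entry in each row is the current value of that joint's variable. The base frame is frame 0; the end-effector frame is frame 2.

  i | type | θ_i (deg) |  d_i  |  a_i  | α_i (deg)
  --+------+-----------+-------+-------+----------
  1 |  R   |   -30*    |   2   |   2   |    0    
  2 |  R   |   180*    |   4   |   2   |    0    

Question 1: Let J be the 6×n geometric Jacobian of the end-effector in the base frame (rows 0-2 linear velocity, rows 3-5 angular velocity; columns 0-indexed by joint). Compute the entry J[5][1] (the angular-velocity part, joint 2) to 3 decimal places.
1.000

axis z_1 = (0.0000,0.0000,1.0000); lever o_n−o_1 = (-1.7321,1.0000,4.0000)
cross product → J_v[:, 1] = (-1.0000,-1.7321,0.0000)
J_ω[:, 1] = z_1
entry J[5][1] = 1.0000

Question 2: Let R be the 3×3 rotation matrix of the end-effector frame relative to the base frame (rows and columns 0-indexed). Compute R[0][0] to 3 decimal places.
End-effector x-axis (col 0 of R) = (-0.8660,0.5000,0.0000)
R[0][0] = -0.8660

-0.866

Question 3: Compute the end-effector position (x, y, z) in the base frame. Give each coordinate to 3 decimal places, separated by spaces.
0.000 0.000 6.000

after link 1: o_1 = (1.7321, -1.0000, 2.0000)
after link 2: o_2 = (0.0000, 0.0000, 6.0000)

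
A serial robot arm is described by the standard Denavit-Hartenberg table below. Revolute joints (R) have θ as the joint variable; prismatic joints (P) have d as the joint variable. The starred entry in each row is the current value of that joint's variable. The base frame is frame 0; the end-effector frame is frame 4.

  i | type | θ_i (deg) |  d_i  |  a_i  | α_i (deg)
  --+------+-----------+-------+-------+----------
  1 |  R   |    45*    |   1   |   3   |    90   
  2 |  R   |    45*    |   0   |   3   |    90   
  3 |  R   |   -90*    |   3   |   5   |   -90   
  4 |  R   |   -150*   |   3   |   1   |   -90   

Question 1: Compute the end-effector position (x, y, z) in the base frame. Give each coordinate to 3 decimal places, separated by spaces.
after link 1: o_1 = (2.1213, 2.1213, 1.0000)
after link 2: o_2 = (3.6213, 3.6213, 3.1213)
after link 3: o_3 = (1.5858, 8.6569, 1.0000)
after link 4: o_4 = (3.9482, 9.7945, 2.7678)

3.948 9.794 2.768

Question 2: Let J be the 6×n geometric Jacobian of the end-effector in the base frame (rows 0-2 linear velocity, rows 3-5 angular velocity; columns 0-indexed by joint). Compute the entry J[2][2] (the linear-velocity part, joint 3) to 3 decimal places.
axis z_2 = (0.5000,0.5000,-0.7071); lever o_n−o_2 = (0.3268,6.1732,-0.3536)
cross product → J_v[:, 2] = (4.1883,-0.0543,2.9232)
J_ω[:, 2] = z_2
entry J[2][2] = 2.9232

2.923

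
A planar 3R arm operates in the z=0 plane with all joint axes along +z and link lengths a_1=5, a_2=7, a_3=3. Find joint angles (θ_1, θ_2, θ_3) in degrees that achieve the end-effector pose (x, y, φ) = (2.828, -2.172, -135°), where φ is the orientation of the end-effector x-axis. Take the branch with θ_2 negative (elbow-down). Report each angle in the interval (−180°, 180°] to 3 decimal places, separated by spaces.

wrist centre = target − a_3·(cos φ, sin φ) = (4.9493, -0.0507)
cos θ_2 = (24.4983−5²−7²)/(2·5·7) = -0.7072; θ_2 = -135.0048° (elbow-down)
β = atan2(-0.0507,4.9493) = -0.5867°; ψ = atan2(-4.9493,0.0498) = -89.4231°
θ_1 = β − ψ = 88.8364°
θ_3 = φ − θ_1 − θ_2 = -88.8316° (wrapped to (-180°,180°])

88.836 -135.005 -88.832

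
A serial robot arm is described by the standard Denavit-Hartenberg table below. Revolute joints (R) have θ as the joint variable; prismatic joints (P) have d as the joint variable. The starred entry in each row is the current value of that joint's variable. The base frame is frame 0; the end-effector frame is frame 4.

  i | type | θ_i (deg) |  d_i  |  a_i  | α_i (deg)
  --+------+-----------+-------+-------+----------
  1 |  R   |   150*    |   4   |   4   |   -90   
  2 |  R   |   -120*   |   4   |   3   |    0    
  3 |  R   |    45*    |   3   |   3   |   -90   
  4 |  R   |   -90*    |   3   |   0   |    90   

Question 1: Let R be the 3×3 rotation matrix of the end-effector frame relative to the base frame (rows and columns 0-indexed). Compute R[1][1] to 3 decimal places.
End-effector y-axis (col 1 of R) = (-0.8365,0.4830,-0.2588)
R[1][1] = 0.4830

0.483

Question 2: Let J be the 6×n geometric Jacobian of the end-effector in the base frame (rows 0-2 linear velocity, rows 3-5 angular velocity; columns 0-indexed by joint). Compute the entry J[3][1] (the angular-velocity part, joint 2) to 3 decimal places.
axis z_1 = (-0.5000,-0.8660,0.0000); lever o_n−o_1 = (-5.3829,-4.9751,4.7194)
cross product → J_v[:, 1] = (-4.0871,2.3597,-2.1742)
J_ω[:, 1] = z_1
entry J[3][1] = -0.5000

-0.500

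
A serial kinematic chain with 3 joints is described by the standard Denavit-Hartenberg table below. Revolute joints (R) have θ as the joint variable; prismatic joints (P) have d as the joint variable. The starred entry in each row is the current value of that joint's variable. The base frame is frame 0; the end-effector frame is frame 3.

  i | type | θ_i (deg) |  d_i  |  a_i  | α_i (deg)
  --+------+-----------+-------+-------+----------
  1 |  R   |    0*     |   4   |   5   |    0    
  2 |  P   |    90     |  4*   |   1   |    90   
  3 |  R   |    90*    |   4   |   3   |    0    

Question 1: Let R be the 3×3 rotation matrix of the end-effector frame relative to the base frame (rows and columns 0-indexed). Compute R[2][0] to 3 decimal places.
End-effector x-axis (col 0 of R) = (-0.0000,0.0000,1.0000)
R[2][0] = 1.0000

1.000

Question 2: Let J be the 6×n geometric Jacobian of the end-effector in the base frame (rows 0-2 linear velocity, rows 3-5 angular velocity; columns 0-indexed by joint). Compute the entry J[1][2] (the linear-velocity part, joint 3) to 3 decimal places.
-3.000

axis z_2 = (1.0000,-0.0000,0.0000); lever o_n−o_2 = (4.0000,-0.0000,3.0000)
cross product → J_v[:, 2] = (-0.0000,-3.0000,0.0000)
J_ω[:, 2] = z_2
entry J[1][2] = -3.0000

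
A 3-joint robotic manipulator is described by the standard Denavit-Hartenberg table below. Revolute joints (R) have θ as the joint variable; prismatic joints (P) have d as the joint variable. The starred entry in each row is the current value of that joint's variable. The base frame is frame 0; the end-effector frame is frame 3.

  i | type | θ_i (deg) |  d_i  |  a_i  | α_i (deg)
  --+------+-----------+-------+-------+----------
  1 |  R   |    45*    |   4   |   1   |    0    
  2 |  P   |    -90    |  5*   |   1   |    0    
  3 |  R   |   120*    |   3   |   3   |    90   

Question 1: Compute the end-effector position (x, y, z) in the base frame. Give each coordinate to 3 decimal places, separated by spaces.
2.191 2.898 12.000

after link 1: o_1 = (0.7071, 0.7071, 4.0000)
after link 2: o_2 = (1.4142, -0.0000, 9.0000)
after link 3: o_3 = (2.1907, 2.8978, 12.0000)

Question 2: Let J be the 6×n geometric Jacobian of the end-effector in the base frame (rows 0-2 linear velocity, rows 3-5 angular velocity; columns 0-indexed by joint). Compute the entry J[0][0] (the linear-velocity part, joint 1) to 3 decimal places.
-2.898

axis z_0 = ẑ; lever o_n−o_0 = (2.1907,2.8978,12.0000)
cross product → J_v[:, 0] = (-2.8978,2.1907,0.0000)
J_ω[:, 0] = z_0
entry J[0][0] = -2.8978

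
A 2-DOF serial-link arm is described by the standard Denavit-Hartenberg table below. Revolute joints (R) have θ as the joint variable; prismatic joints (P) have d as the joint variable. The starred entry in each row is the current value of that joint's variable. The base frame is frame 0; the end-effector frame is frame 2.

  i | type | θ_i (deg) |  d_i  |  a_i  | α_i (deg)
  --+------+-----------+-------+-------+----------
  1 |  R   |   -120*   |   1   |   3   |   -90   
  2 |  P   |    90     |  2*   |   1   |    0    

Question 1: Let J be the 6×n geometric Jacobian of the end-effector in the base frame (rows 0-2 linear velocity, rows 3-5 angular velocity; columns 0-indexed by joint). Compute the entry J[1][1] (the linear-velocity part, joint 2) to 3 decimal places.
-0.500

prismatic axis z_1 = (0.8660,-0.5000,0.0000)
J_v[:, 1] = z_1; J_ω[:, 1] = (0,0,0)
entry J[1][1] = -0.5000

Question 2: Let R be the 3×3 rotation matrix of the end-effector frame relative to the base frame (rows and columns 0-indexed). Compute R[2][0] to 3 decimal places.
-1.000

End-effector x-axis (col 0 of R) = (0.0000,-0.0000,-1.0000)
R[2][0] = -1.0000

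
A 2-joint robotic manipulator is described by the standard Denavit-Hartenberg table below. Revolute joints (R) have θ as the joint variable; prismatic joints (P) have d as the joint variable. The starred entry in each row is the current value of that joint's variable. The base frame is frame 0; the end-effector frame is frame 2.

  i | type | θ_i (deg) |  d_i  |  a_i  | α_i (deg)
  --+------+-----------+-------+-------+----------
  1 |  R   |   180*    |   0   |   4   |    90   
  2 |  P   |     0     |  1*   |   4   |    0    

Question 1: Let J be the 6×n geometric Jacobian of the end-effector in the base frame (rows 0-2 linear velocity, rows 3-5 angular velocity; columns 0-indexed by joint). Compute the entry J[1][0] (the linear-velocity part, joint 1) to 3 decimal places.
axis z_0 = ẑ; lever o_n−o_0 = (-8.0000,1.0000,0.0000)
cross product → J_v[:, 0] = (-1.0000,-8.0000,0.0000)
J_ω[:, 0] = z_0
entry J[1][0] = -8.0000

-8.000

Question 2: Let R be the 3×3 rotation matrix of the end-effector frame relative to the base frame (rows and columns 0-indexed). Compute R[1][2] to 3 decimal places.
End-effector z-axis (col 2 of R) = (0.0000,1.0000,0.0000)
R[1][2] = 1.0000

1.000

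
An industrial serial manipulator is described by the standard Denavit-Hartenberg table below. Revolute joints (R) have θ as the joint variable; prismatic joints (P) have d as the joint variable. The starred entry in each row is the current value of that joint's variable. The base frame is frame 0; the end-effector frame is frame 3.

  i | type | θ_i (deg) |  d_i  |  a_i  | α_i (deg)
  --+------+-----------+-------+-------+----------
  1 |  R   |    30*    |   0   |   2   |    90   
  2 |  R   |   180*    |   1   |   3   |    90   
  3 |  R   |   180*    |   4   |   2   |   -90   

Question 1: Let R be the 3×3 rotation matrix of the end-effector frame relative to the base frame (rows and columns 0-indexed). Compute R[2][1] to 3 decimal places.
End-effector y-axis (col 1 of R) = (-0.0000,-0.0000,-1.0000)
R[2][1] = -1.0000

-1.000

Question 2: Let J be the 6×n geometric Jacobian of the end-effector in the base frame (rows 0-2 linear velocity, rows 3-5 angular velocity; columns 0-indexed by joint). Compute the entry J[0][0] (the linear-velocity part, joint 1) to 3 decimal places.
axis z_0 = ẑ; lever o_n−o_0 = (1.3660,-0.3660,4.0000)
cross product → J_v[:, 0] = (0.3660,1.3660,-0.0000)
J_ω[:, 0] = z_0
entry J[0][0] = 0.3660

0.366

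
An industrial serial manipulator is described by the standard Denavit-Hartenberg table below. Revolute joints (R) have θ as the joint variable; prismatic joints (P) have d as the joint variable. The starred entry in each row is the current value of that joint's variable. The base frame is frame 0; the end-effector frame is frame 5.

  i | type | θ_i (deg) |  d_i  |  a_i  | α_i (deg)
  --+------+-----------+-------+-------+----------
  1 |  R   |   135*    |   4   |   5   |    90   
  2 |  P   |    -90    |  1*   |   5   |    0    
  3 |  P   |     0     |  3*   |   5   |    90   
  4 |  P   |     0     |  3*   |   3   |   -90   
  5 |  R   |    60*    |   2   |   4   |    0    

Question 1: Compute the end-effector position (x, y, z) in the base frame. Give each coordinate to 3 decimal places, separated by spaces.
after link 1: o_1 = (-3.5355, 3.5355, 4.0000)
after link 2: o_2 = (-2.8284, 4.2426, -1.0000)
after link 3: o_3 = (-0.7071, 6.3640, -6.0000)
after link 4: o_4 = (1.4142, 4.2426, -9.0000)
after link 5: o_5 = (0.3789, 8.1063, -11.0000)

0.379 8.106 -11.000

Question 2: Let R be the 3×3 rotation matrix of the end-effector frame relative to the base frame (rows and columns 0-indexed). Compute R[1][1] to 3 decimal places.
End-effector y-axis (col 1 of R) = (-0.3536,0.3536,0.8660)
R[1][1] = 0.3536

0.354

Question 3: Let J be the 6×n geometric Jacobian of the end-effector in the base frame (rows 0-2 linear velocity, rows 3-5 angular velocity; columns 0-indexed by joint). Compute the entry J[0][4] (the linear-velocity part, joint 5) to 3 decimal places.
-1.414

axis z_4 = (0.7071,0.7071,0.0000); lever o_n−o_4 = (-1.0353,3.8637,-2.0000)
cross product → J_v[:, 4] = (-1.4142,1.4142,3.4641)
J_ω[:, 4] = z_4
entry J[0][4] = -1.4142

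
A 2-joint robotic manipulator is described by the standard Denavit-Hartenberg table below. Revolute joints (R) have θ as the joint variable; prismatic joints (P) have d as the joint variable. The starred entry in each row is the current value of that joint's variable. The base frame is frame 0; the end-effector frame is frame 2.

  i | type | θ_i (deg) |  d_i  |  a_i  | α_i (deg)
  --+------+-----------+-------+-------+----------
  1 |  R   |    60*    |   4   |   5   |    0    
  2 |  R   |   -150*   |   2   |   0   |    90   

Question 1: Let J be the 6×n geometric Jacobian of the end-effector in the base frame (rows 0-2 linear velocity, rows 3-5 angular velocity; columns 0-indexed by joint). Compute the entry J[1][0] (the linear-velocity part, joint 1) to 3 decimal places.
axis z_0 = ẑ; lever o_n−o_0 = (2.5000,4.3301,6.0000)
cross product → J_v[:, 0] = (-4.3301,2.5000,0.0000)
J_ω[:, 0] = z_0
entry J[1][0] = 2.5000

2.500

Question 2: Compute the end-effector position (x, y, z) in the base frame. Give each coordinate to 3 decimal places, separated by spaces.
after link 1: o_1 = (2.5000, 4.3301, 4.0000)
after link 2: o_2 = (2.5000, 4.3301, 6.0000)

2.500 4.330 6.000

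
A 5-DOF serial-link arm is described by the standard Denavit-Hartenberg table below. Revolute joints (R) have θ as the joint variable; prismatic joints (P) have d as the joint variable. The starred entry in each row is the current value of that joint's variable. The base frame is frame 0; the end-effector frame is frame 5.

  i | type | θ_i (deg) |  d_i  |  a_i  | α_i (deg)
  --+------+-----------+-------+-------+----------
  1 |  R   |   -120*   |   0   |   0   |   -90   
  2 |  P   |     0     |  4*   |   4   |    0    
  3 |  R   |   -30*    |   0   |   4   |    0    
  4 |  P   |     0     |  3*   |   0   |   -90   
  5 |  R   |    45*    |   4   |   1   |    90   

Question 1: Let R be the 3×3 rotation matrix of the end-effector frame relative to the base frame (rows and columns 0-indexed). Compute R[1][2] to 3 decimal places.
-0.884

End-effector z-axis (col 2 of R) = (0.3062,-0.8839,0.3536)
R[1][2] = -0.8839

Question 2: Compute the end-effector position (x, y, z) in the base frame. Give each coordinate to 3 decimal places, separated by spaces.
0.412 -11.873 -1.111

after link 1: o_1 = (0.0000, 0.0000, 0.0000)
after link 2: o_2 = (1.4641, -5.4641, 0.0000)
after link 3: o_3 = (-0.2679, -8.4641, 2.0000)
after link 4: o_4 = (2.3301, -9.9641, 2.0000)
after link 5: o_5 = (0.4116, -11.8729, -1.1105)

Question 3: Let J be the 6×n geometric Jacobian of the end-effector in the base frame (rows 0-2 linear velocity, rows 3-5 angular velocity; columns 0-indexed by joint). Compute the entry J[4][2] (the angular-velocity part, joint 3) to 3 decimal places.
axis z_2 = (0.8660,-0.5000,0.0000); lever o_n−o_2 = (-1.0525,-6.4088,-1.1105)
cross product → J_v[:, 2] = (0.5553,0.9618,-6.0765)
J_ω[:, 2] = z_2
entry J[4][2] = -0.5000

-0.500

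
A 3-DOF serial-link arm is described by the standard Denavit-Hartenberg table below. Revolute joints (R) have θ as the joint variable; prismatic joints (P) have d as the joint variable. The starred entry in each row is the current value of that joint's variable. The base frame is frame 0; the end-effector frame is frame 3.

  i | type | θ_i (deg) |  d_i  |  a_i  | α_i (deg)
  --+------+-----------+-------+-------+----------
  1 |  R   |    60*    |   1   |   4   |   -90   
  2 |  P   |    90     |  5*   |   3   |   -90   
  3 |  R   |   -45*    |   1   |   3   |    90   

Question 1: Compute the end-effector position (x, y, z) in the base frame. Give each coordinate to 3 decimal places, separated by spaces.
-4.667 6.159 -4.121

after link 1: o_1 = (2.0000, 3.4641, 1.0000)
after link 2: o_2 = (-2.3301, 5.9641, -2.0000)
after link 3: o_3 = (-4.6672, 6.1587, -4.1213)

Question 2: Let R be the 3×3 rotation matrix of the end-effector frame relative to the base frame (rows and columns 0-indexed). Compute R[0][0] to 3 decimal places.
End-effector x-axis (col 0 of R) = (-0.6124,0.3536,-0.7071)
R[0][0] = -0.6124

-0.612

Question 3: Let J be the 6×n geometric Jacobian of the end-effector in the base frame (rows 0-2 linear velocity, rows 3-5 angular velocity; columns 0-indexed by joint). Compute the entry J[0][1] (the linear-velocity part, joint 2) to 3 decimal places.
-0.866

prismatic axis z_1 = (-0.8660,0.5000,0.0000)
J_v[:, 1] = z_1; J_ω[:, 1] = (0,0,0)
entry J[0][1] = -0.8660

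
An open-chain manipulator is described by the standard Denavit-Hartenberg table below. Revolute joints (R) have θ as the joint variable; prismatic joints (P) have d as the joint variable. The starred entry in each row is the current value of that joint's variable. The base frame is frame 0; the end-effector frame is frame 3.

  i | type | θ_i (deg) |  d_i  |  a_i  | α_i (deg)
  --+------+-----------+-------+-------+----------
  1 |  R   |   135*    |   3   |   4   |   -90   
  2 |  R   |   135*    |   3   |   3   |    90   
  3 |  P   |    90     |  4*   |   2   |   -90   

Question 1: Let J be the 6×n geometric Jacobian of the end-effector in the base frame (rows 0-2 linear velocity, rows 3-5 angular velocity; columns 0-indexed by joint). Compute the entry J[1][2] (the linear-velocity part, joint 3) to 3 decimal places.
prismatic axis z_2 = (-0.5000,0.5000,-0.7071)
J_v[:, 2] = z_2; J_ω[:, 2] = (0,0,0)
entry J[1][2] = 0.5000

0.500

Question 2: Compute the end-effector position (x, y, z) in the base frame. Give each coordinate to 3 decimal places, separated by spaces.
-6.864 -0.207 -1.950

after link 1: o_1 = (-2.8284, 2.8284, 3.0000)
after link 2: o_2 = (-3.4497, -0.7929, 0.8787)
after link 3: o_3 = (-6.8640, -0.2071, -1.9497)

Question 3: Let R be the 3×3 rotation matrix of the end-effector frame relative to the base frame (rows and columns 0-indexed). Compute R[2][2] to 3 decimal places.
End-effector z-axis (col 2 of R) = (-0.5000,0.5000,0.7071)
R[2][2] = 0.7071

0.707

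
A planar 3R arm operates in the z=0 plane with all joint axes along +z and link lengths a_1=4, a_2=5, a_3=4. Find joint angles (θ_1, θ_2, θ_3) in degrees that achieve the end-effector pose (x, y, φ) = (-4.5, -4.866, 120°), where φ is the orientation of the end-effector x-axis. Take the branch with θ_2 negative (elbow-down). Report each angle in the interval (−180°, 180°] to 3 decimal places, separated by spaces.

-89.999 -30.001 -119.999

wrist centre = target − a_3·(cos φ, sin φ) = (-2.5000, -8.3301)
cos θ_2 = (75.6406−4²−5²)/(2·4·5) = 0.8660; θ_2 = -30.0012° (elbow-down)
β = atan2(-8.3301,-2.5000) = -106.7054°; ψ = atan2(-2.5001,8.3301) = -16.7060°
θ_1 = β − ψ = -89.9994°
θ_3 = φ − θ_1 − θ_2 = -119.9994° (wrapped to (-180°,180°])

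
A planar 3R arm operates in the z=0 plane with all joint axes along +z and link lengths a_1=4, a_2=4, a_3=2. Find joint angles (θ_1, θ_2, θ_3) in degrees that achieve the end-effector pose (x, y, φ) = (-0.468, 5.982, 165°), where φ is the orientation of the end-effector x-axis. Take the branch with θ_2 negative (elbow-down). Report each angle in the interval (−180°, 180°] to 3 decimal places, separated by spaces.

120.001 -89.996 134.995

wrist centre = target − a_3·(cos φ, sin φ) = (1.4639, 5.4644)
cos θ_2 = (32.0021−4²−4²)/(2·4·4) = 0.0001; θ_2 = -89.9962° (elbow-down)
β = atan2(5.4644,1.4639) = 75.0031°; ψ = atan2(-4.0000,4.0003) = -44.9981°
θ_1 = β − ψ = 120.0012°
θ_3 = φ − θ_1 − θ_2 = 134.9950° (wrapped to (-180°,180°])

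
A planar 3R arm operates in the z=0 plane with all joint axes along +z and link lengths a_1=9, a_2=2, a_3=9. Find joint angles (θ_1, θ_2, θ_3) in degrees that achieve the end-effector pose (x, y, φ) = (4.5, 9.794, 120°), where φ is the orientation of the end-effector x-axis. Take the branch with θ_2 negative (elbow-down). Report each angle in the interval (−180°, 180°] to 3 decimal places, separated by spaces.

wrist centre = target − a_3·(cos φ, sin φ) = (9.0000, 1.9998)
cos θ_2 = (84.9991−9²−2²)/(2·9·2) = -0.0000; θ_2 = -90.0015° (elbow-down)
β = atan2(1.9998,9.0000) = 12.5274°; ψ = atan2(-2.0000,8.9999) = -12.5289°
θ_1 = β − ψ = 25.0563°
θ_3 = φ − θ_1 − θ_2 = -175.0548° (wrapped to (-180°,180°])

25.056 -90.001 -175.055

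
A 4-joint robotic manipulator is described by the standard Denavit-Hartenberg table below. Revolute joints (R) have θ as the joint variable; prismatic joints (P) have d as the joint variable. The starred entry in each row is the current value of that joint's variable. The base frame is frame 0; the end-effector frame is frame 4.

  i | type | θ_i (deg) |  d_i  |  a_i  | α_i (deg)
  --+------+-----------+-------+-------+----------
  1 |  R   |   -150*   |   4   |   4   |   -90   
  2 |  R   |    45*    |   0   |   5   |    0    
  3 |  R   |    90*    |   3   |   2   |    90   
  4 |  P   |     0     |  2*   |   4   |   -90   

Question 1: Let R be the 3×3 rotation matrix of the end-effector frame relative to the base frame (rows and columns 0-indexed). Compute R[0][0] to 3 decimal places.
End-effector x-axis (col 0 of R) = (0.6124,0.3536,-0.7071)
R[0][0] = 0.6124

0.612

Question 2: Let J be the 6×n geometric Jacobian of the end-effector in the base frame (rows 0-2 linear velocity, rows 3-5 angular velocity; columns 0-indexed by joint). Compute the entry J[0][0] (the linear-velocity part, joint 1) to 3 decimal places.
axis z_0 = ẑ; lever o_n−o_0 = (-2.5765,-4.9516,-5.1924)
cross product → J_v[:, 0] = (4.9516,-2.5765,0.0000)
J_ω[:, 0] = z_0
entry J[0][0] = 4.9516

4.952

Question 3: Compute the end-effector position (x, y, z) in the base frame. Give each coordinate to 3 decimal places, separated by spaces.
-2.576 -4.952 -5.192

after link 1: o_1 = (-3.4641, -2.0000, 4.0000)
after link 2: o_2 = (-6.5260, -3.7678, 0.4645)
after link 3: o_3 = (-3.8012, -5.6587, -0.9497)
after link 4: o_4 = (-2.5765, -4.9516, -5.1924)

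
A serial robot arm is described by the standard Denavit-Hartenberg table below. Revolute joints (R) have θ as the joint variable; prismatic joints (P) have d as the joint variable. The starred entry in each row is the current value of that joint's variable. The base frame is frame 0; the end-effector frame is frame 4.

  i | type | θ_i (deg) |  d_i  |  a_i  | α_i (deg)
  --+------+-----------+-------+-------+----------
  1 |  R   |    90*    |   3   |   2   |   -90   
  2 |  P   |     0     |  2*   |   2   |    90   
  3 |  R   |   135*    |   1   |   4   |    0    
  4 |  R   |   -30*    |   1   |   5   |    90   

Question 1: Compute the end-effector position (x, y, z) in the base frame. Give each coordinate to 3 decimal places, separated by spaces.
-9.658 -0.123 5.000

after link 1: o_1 = (0.0000, 2.0000, 3.0000)
after link 2: o_2 = (-2.0000, 4.0000, 3.0000)
after link 3: o_3 = (-4.8284, 1.1716, 4.0000)
after link 4: o_4 = (-9.6581, -0.1225, 5.0000)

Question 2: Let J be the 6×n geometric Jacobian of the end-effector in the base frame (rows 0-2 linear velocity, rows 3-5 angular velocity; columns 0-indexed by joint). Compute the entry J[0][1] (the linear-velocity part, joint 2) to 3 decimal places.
-1.000

prismatic axis z_1 = (-1.0000,0.0000,0.0000)
J_v[:, 1] = z_1; J_ω[:, 1] = (0,0,0)
entry J[0][1] = -1.0000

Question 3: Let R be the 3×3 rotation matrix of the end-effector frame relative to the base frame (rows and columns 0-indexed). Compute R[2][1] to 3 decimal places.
End-effector y-axis (col 1 of R) = (0.0000,-0.0000,1.0000)
R[2][1] = 1.0000

1.000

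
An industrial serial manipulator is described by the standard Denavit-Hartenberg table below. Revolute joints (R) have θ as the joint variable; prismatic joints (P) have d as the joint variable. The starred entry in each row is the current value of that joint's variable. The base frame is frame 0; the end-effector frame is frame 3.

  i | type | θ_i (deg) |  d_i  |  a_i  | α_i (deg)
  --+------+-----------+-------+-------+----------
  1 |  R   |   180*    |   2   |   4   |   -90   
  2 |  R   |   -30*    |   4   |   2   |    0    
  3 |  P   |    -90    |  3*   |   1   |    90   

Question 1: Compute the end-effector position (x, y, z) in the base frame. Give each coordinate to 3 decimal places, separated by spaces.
-5.232 -7.000 3.866

after link 1: o_1 = (-4.0000, 0.0000, 2.0000)
after link 2: o_2 = (-5.7321, -4.0000, 3.0000)
after link 3: o_3 = (-5.2321, -7.0000, 3.8660)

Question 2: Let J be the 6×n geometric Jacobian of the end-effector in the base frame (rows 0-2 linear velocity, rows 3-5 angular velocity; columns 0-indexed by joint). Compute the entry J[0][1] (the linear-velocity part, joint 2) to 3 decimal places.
-1.866

axis z_1 = (-0.0000,-1.0000,0.0000); lever o_n−o_1 = (-1.2321,-7.0000,1.8660)
cross product → J_v[:, 1] = (-1.8660,0.0000,-1.2321)
J_ω[:, 1] = z_1
entry J[0][1] = -1.8660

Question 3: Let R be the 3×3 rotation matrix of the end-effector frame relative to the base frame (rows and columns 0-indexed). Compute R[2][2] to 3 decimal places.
-0.500

End-effector z-axis (col 2 of R) = (0.8660,-0.0000,-0.5000)
R[2][2] = -0.5000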